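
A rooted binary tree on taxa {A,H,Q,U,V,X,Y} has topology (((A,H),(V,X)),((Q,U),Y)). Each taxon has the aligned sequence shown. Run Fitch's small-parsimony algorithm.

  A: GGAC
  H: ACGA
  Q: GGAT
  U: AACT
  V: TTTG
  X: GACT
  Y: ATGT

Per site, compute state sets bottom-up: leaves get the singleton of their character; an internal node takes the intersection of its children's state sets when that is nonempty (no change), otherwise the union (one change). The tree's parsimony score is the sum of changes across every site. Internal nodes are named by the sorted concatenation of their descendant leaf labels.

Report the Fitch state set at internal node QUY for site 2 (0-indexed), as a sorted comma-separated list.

site 0, node AH: A={G} ∪ H={A} → {A,G} (+1)
site 0, node VX: V={T} ∪ X={G} → {G,T} (+1)
site 0, node AHVX: AH={A,G} ∩ VX={G,T} → {G} (+0)
site 0, node QU: Q={G} ∪ U={A} → {A,G} (+1)
site 0, node QUY: QU={A,G} ∩ Y={A} → {A} (+0)
site 0, node AHQUVXY: AHVX={G} ∪ QUY={A} → {A,G} (+1)
site 1, node AH: A={G} ∪ H={C} → {C,G} (+1)
site 1, node VX: V={T} ∪ X={A} → {A,T} (+1)
site 1, node AHVX: AH={C,G} ∪ VX={A,T} → {A,C,G,T} (+1)
site 1, node QU: Q={G} ∪ U={A} → {A,G} (+1)
site 1, node QUY: QU={A,G} ∪ Y={T} → {A,G,T} (+1)
site 1, node AHQUVXY: AHVX={A,C,G,T} ∩ QUY={A,G,T} → {A,G,T} (+0)
site 2, node AH: A={A} ∪ H={G} → {A,G} (+1)
site 2, node VX: V={T} ∪ X={C} → {C,T} (+1)
site 2, node AHVX: AH={A,G} ∪ VX={C,T} → {A,C,G,T} (+1)
site 2, node QU: Q={A} ∪ U={C} → {A,C} (+1)
site 2, node QUY: QU={A,C} ∪ Y={G} → {A,C,G} (+1)
site 2, node AHQUVXY: AHVX={A,C,G,T} ∩ QUY={A,C,G} → {A,C,G} (+0)
site 3, node AH: A={C} ∪ H={A} → {A,C} (+1)
site 3, node VX: V={G} ∪ X={T} → {G,T} (+1)
site 3, node AHVX: AH={A,C} ∪ VX={G,T} → {A,C,G,T} (+1)
site 3, node QU: Q={T} ∩ U={T} → {T} (+0)
site 3, node QUY: QU={T} ∩ Y={T} → {T} (+0)
site 3, node AHQUVXY: AHVX={A,C,G,T} ∩ QUY={T} → {T} (+0)
per-site changes: [4, 5, 5, 3]; total = 17

A,C,G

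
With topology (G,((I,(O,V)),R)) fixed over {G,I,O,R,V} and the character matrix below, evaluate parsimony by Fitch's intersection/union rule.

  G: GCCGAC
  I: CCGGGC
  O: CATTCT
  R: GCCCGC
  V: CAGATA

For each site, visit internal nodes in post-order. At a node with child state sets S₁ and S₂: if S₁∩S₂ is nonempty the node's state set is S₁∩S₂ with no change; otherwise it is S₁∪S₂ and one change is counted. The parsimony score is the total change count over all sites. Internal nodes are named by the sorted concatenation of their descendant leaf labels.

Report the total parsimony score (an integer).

12

OV@0: {C} ∩ {C} = {C} (intersection, +0)
IOV@0: {C} ∩ {C} = {C} (intersection, +0)
IORV@0: {C} ∪ {G} = {C,G} (union, +1)
GIORV@0: {G} ∩ {C,G} = {G} (intersection, +0)
OV@1: {A} ∩ {A} = {A} (intersection, +0)
IOV@1: {C} ∪ {A} = {A,C} (union, +1)
IORV@1: {A,C} ∩ {C} = {C} (intersection, +0)
GIORV@1: {C} ∩ {C} = {C} (intersection, +0)
OV@2: {T} ∪ {G} = {G,T} (union, +1)
IOV@2: {G} ∩ {G,T} = {G} (intersection, +0)
IORV@2: {G} ∪ {C} = {C,G} (union, +1)
GIORV@2: {C} ∩ {C,G} = {C} (intersection, +0)
OV@3: {T} ∪ {A} = {A,T} (union, +1)
IOV@3: {G} ∪ {A,T} = {A,G,T} (union, +1)
IORV@3: {A,G,T} ∪ {C} = {A,C,G,T} (union, +1)
GIORV@3: {G} ∩ {A,C,G,T} = {G} (intersection, +0)
OV@4: {C} ∪ {T} = {C,T} (union, +1)
IOV@4: {G} ∪ {C,T} = {C,G,T} (union, +1)
IORV@4: {C,G,T} ∩ {G} = {G} (intersection, +0)
GIORV@4: {A} ∪ {G} = {A,G} (union, +1)
OV@5: {T} ∪ {A} = {A,T} (union, +1)
IOV@5: {C} ∪ {A,T} = {A,C,T} (union, +1)
IORV@5: {A,C,T} ∩ {C} = {C} (intersection, +0)
GIORV@5: {C} ∩ {C} = {C} (intersection, +0)
per-site changes: [1, 1, 2, 3, 3, 2]; total = 12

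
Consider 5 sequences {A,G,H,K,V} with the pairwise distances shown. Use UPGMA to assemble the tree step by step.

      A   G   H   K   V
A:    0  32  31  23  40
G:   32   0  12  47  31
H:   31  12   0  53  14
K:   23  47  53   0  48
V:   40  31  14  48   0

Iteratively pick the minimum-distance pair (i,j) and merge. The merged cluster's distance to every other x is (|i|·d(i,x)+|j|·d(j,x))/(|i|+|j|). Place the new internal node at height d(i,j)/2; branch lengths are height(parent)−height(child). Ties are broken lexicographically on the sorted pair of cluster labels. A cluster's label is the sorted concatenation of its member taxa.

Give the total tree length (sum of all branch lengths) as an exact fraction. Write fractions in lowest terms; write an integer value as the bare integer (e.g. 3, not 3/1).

847/12

step 1: merge (G,H) at d=12; branch lengths G→6, H→6; new cluster GH
  updated: d(A,GH)=63/2, d(GH,K)=50, d(GH,V)=45/2
step 2: merge (GH,V) at d=45/2; branch lengths GH→21/4, V→45/4; new cluster GHV
  updated: d(A,GHV)=103/3, d(GHV,K)=148/3
step 3: merge (A,K) at d=23; branch lengths A→23/2, K→23/2; new cluster AK
  updated: d(AK,GHV)=251/6
step 4: merge (AK,GHV) at d=251/6; branch lengths AK→113/12, GHV→29/3; new cluster AGHKV
final tree: ((A:23/2,K:23/2):113/12,((G:6,H:6):21/4,V:45/4):29/3)
total length: 847/12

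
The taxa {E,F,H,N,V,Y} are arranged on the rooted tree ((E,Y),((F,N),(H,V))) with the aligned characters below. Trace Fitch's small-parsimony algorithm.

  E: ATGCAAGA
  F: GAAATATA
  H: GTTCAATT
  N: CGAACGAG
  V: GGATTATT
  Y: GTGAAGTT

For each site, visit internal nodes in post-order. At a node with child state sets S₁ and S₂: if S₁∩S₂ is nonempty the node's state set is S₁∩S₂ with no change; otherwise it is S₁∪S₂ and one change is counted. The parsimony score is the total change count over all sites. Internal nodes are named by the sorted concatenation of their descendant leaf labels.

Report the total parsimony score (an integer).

20

site 0, node EY: E={A} ∪ Y={G} → {A,G} (+1)
site 0, node FN: F={G} ∪ N={C} → {C,G} (+1)
site 0, node HV: H={G} ∩ V={G} → {G} (+0)
site 0, node FHNV: FN={C,G} ∩ HV={G} → {G} (+0)
site 0, node EFHNVY: EY={A,G} ∩ FHNV={G} → {G} (+0)
site 1, node EY: E={T} ∩ Y={T} → {T} (+0)
site 1, node FN: F={A} ∪ N={G} → {A,G} (+1)
site 1, node HV: H={T} ∪ V={G} → {G,T} (+1)
site 1, node FHNV: FN={A,G} ∩ HV={G,T} → {G} (+0)
site 1, node EFHNVY: EY={T} ∪ FHNV={G} → {G,T} (+1)
site 2, node EY: E={G} ∩ Y={G} → {G} (+0)
site 2, node FN: F={A} ∩ N={A} → {A} (+0)
site 2, node HV: H={T} ∪ V={A} → {A,T} (+1)
site 2, node FHNV: FN={A} ∩ HV={A,T} → {A} (+0)
site 2, node EFHNVY: EY={G} ∪ FHNV={A} → {A,G} (+1)
site 3, node EY: E={C} ∪ Y={A} → {A,C} (+1)
site 3, node FN: F={A} ∩ N={A} → {A} (+0)
site 3, node HV: H={C} ∪ V={T} → {C,T} (+1)
site 3, node FHNV: FN={A} ∪ HV={C,T} → {A,C,T} (+1)
site 3, node EFHNVY: EY={A,C} ∩ FHNV={A,C,T} → {A,C} (+0)
site 4, node EY: E={A} ∩ Y={A} → {A} (+0)
site 4, node FN: F={T} ∪ N={C} → {C,T} (+1)
site 4, node HV: H={A} ∪ V={T} → {A,T} (+1)
site 4, node FHNV: FN={C,T} ∩ HV={A,T} → {T} (+0)
site 4, node EFHNVY: EY={A} ∪ FHNV={T} → {A,T} (+1)
site 5, node EY: E={A} ∪ Y={G} → {A,G} (+1)
site 5, node FN: F={A} ∪ N={G} → {A,G} (+1)
site 5, node HV: H={A} ∩ V={A} → {A} (+0)
site 5, node FHNV: FN={A,G} ∩ HV={A} → {A} (+0)
site 5, node EFHNVY: EY={A,G} ∩ FHNV={A} → {A} (+0)
site 6, node EY: E={G} ∪ Y={T} → {G,T} (+1)
site 6, node FN: F={T} ∪ N={A} → {A,T} (+1)
site 6, node HV: H={T} ∩ V={T} → {T} (+0)
site 6, node FHNV: FN={A,T} ∩ HV={T} → {T} (+0)
site 6, node EFHNVY: EY={G,T} ∩ FHNV={T} → {T} (+0)
site 7, node EY: E={A} ∪ Y={T} → {A,T} (+1)
site 7, node FN: F={A} ∪ N={G} → {A,G} (+1)
site 7, node HV: H={T} ∩ V={T} → {T} (+0)
site 7, node FHNV: FN={A,G} ∪ HV={T} → {A,G,T} (+1)
site 7, node EFHNVY: EY={A,T} ∩ FHNV={A,G,T} → {A,T} (+0)
per-site changes: [2, 3, 2, 3, 3, 2, 2, 3]; total = 20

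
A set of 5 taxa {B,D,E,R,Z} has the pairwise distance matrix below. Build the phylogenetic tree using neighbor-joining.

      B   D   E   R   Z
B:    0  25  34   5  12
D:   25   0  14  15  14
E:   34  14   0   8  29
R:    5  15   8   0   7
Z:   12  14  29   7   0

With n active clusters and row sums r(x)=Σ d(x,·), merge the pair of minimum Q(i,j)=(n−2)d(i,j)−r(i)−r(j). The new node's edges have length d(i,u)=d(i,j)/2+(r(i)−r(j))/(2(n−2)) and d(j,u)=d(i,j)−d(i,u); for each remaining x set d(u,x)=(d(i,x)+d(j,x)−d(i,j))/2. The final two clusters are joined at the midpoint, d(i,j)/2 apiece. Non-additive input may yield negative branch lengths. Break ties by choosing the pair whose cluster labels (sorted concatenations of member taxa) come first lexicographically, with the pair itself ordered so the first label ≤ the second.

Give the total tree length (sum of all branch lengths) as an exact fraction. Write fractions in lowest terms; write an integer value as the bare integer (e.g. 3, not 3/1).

69/2

1. join D+E (d=14, Q=-111) ⇒ DE; edges |D|=25/6, |E|=59/6
  updated: d(B,DE)=45/2, d(DE,R)=9/2, d(DE,Z)=29/2
2. join B+Z (d=12, Q=-49) ⇒ BZ; edges |B|=15/2, |Z|=9/2
  updated: d(BZ,DE)=25/2, d(BZ,R)=0
3. join BZ+DE (d=25/2, Q=-17) ⇒ BDEZ; edges |BZ|=4, |DE|=17/2
  updated: d(BDEZ,R)=-4
4. join BDEZ+R (d=-4) ⇒ BDERZ; edges |BDEZ|=-2, |R|=-2
final tree: (((B:15/2,Z:9/2):4,(D:25/6,E:59/6):17/2):-2,R:-2)
total length: 69/2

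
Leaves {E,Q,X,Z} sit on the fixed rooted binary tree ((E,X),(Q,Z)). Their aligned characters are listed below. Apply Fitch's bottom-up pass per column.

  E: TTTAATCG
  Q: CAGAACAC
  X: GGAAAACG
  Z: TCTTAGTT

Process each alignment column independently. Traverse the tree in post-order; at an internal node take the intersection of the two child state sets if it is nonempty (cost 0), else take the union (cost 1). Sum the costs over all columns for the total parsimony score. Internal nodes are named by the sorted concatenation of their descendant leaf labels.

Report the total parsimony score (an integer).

[col 0] EX: children E:{T}, X:{G} ∪→ {G,T}; cost 1
[col 0] QZ: children Q:{C}, Z:{T} ∪→ {C,T}; cost 1
[col 0] EQXZ: children EX:{G,T}, QZ:{C,T} ∩→ {T}; cost 0
[col 1] EX: children E:{T}, X:{G} ∪→ {G,T}; cost 1
[col 1] QZ: children Q:{A}, Z:{C} ∪→ {A,C}; cost 1
[col 1] EQXZ: children EX:{G,T}, QZ:{A,C} ∪→ {A,C,G,T}; cost 1
[col 2] EX: children E:{T}, X:{A} ∪→ {A,T}; cost 1
[col 2] QZ: children Q:{G}, Z:{T} ∪→ {G,T}; cost 1
[col 2] EQXZ: children EX:{A,T}, QZ:{G,T} ∩→ {T}; cost 0
[col 3] EX: children E:{A}, X:{A} ∩→ {A}; cost 0
[col 3] QZ: children Q:{A}, Z:{T} ∪→ {A,T}; cost 1
[col 3] EQXZ: children EX:{A}, QZ:{A,T} ∩→ {A}; cost 0
[col 4] EX: children E:{A}, X:{A} ∩→ {A}; cost 0
[col 4] QZ: children Q:{A}, Z:{A} ∩→ {A}; cost 0
[col 4] EQXZ: children EX:{A}, QZ:{A} ∩→ {A}; cost 0
[col 5] EX: children E:{T}, X:{A} ∪→ {A,T}; cost 1
[col 5] QZ: children Q:{C}, Z:{G} ∪→ {C,G}; cost 1
[col 5] EQXZ: children EX:{A,T}, QZ:{C,G} ∪→ {A,C,G,T}; cost 1
[col 6] EX: children E:{C}, X:{C} ∩→ {C}; cost 0
[col 6] QZ: children Q:{A}, Z:{T} ∪→ {A,T}; cost 1
[col 6] EQXZ: children EX:{C}, QZ:{A,T} ∪→ {A,C,T}; cost 1
[col 7] EX: children E:{G}, X:{G} ∩→ {G}; cost 0
[col 7] QZ: children Q:{C}, Z:{T} ∪→ {C,T}; cost 1
[col 7] EQXZ: children EX:{G}, QZ:{C,T} ∪→ {C,G,T}; cost 1
per-site changes: [2, 3, 2, 1, 0, 3, 2, 2]; total = 15

15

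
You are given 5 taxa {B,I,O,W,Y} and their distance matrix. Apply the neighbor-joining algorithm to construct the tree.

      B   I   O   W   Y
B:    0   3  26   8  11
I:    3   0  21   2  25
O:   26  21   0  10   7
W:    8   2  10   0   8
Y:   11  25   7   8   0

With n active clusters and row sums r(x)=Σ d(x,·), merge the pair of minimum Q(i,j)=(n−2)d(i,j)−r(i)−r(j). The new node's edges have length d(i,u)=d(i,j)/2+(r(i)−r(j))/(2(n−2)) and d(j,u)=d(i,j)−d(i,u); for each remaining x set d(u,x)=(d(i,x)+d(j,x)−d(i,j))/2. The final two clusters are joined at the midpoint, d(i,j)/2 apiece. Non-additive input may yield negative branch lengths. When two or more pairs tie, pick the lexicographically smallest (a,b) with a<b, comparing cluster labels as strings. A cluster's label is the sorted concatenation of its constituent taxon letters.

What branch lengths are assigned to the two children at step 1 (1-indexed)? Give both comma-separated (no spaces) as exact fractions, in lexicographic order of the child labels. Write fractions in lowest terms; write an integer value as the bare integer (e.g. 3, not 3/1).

17/3,4/3

step 1: merge (O,Y) at d=7, Q=-94; branch lengths O→17/3, Y→4/3; new cluster OY
  updated: d(B,OY)=15, d(I,OY)=39/2, d(OY,W)=11/2
step 2: merge (B,I) at d=3, Q=-89/2; branch lengths B→15/8, I→9/8; new cluster BI
  updated: d(BI,OY)=63/4, d(BI,W)=7/2
step 3: merge (BI,OY) at d=63/4, Q=-99/4; branch lengths BI→55/8, OY→71/8; new cluster BIOY
  updated: d(BIOY,W)=-27/8
step 4: merge (BIOY,W) at d=-27/8; branch lengths BIOY→-27/16, W→-27/16; new cluster BIOWY
final tree: (((B:15/8,I:9/8):55/8,(O:17/3,Y:4/3):71/8):-27/16,W:-27/16)
total length: 179/8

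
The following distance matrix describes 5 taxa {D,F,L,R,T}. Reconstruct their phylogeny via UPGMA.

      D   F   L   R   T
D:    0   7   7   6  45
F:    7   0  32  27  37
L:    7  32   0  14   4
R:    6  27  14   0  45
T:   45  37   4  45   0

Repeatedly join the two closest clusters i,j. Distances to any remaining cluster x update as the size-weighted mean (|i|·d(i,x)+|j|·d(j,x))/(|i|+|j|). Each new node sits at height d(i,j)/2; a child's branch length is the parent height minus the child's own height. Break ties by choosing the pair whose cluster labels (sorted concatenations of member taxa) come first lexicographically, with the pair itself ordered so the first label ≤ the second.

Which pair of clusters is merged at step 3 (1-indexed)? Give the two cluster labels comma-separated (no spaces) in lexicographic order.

1. join L+T (d=4) ⇒ LT; edges |L|=2, |T|=2
  updated: d(D,LT)=26, d(F,LT)=69/2, d(LT,R)=59/2
2. join D+R (d=6) ⇒ DR; edges |D|=3, |R|=3
  updated: d(DR,F)=17, d(DR,LT)=111/4
3. join DR+F (d=17) ⇒ DFR; edges |DR|=11/2, |F|=17/2
  updated: d(DFR,LT)=30
4. join DFR+LT (d=30) ⇒ DFLRT; edges |DFR|=13/2, |LT|=13
final tree: (((D:3,R:3):11/2,F:17/2):13/2,(L:2,T:2):13)
total length: 87/2

DR,F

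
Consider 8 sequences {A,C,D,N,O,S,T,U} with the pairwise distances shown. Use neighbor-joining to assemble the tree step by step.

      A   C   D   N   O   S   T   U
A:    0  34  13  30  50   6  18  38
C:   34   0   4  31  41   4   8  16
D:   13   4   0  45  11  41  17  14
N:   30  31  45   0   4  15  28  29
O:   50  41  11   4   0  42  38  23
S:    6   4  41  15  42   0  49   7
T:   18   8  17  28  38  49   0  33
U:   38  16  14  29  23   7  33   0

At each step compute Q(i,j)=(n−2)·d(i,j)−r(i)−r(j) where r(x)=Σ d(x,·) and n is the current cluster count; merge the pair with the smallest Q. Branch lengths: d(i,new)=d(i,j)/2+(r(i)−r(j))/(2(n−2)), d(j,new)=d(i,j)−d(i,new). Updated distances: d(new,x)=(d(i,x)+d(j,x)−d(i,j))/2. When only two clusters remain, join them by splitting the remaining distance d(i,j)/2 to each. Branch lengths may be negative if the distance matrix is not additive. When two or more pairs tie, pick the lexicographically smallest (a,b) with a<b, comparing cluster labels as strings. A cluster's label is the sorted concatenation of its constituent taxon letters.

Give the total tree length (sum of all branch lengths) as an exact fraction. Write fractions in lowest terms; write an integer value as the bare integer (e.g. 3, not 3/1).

1. join N+O (d=4, Q=-367) ⇒ NO; edges |N|=-1/4, |O|=17/4
  updated: d(A,NO)=38, d(C,NO)=34, d(D,NO)=26, d(NO,S)=53/2, d(NO,T)=31, d(NO,U)=24
2. join A+S (d=6, Q=-501/2) ⇒ AS; edges |A|=87/20, |S|=33/20
  updated: d(AS,C)=16, d(AS,D)=24, d(AS,NO)=117/4, d(AS,T)=61/2, d(AS,U)=39/2
3. join C+T (d=8, Q=-331/2) ⇒ CT; edges |C|=-19/16, |T|=147/16
  updated: d(AS,CT)=77/4, d(CT,D)=13/2, d(CT,NO)=57/2, d(CT,U)=41/2
4. join CT+D (d=13/2, Q=-503/4) ⇒ CDT; edges |CT|=95/24, |D|=61/24
  updated: d(AS,CDT)=147/8, d(CDT,NO)=24, d(CDT,U)=14
5. join AS+CDT (d=147/8, Q=-347/4) ⇒ ACDST; edges |AS|=95/8, |CDT|=13/2
  updated: d(ACDST,NO)=279/16, d(ACDST,U)=121/16
6. join ACDST+NO (d=279/16, Q=-49) ⇒ ACDNOST; edges |ACDST|=1/2, |NO|=271/16
  updated: d(ACDNOST,U)=113/16
7. join ACDNOST+U (d=113/16) ⇒ ACDNOSTU; edges |ACDNOST|=113/32, |U|=113/32
final tree: ((((A:87/20,S:33/20):95/8,((C:-19/16,T:147/16):95/24,D:61/24):13/2):1/2,(N:-1/4,O:17/4):271/16):113/32,U:113/32)
total length: 539/8

539/8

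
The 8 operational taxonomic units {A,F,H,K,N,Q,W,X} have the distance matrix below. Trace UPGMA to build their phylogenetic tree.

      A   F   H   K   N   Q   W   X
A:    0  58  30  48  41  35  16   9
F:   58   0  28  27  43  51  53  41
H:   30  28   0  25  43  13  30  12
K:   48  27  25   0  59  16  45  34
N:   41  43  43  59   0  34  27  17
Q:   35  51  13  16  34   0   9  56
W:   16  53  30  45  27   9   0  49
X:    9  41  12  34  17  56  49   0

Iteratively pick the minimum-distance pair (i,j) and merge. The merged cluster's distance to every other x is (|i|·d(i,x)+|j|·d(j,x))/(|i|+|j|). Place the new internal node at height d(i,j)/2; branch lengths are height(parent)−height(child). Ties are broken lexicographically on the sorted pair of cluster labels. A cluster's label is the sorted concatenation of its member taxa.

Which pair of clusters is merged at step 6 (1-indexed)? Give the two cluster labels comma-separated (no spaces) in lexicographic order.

AHX,NQW

1. join A+X (d=9) ⇒ AX; edges |A|=9/2, |X|=9/2
  updated: d(AX,F)=99/2, d(AX,H)=21, d(AX,K)=41, d(AX,N)=29, d(AX,Q)=91/2, d(AX,W)=65/2
2. join Q+W (d=9) ⇒ QW; edges |Q|=9/2, |W|=9/2
  updated: d(AX,QW)=39, d(F,QW)=52, d(H,QW)=43/2, d(K,QW)=61/2, d(N,QW)=61/2
3. join AX+H (d=21) ⇒ AHX; edges |AX|=6, |H|=21/2
  updated: d(AHX,F)=127/3, d(AHX,K)=107/3, d(AHX,N)=101/3, d(AHX,QW)=199/6
4. join F+K (d=27) ⇒ FK; edges |F|=27/2, |K|=27/2
  updated: d(AHX,FK)=39, d(FK,N)=51, d(FK,QW)=165/4
5. join N+QW (d=61/2) ⇒ NQW; edges |N|=61/4, |QW|=43/4
  updated: d(AHX,NQW)=100/3, d(FK,NQW)=89/2
6. join AHX+NQW (d=100/3) ⇒ AHNQWX; edges |AHX|=37/6, |NQW|=17/12
  updated: d(AHNQWX,FK)=167/4
7. join AHNQWX+FK (d=167/4) ⇒ AFHKNQWX; edges |AHNQWX|=101/24, |FK|=59/8
final tree: ((((A:9/2,X:9/2):6,H:21/2):37/6,(N:61/4,(Q:9/2,W:9/2):43/4):17/12):101/24,(F:27/2,K:27/2):59/8)
total length: 320/3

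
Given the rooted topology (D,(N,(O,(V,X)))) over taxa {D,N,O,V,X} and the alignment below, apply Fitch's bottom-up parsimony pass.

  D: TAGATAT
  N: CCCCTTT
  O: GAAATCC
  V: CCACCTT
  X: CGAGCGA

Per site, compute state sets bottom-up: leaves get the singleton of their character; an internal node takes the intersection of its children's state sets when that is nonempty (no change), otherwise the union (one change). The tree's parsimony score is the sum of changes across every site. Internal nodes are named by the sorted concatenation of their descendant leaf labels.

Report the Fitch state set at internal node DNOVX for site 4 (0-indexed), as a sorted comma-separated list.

T

VX@0: {C} ∩ {C} = {C} (intersection, +0)
OVX@0: {G} ∪ {C} = {C,G} (union, +1)
NOVX@0: {C} ∩ {C,G} = {C} (intersection, +0)
DNOVX@0: {T} ∪ {C} = {C,T} (union, +1)
VX@1: {C} ∪ {G} = {C,G} (union, +1)
OVX@1: {A} ∪ {C,G} = {A,C,G} (union, +1)
NOVX@1: {C} ∩ {A,C,G} = {C} (intersection, +0)
DNOVX@1: {A} ∪ {C} = {A,C} (union, +1)
VX@2: {A} ∩ {A} = {A} (intersection, +0)
OVX@2: {A} ∩ {A} = {A} (intersection, +0)
NOVX@2: {C} ∪ {A} = {A,C} (union, +1)
DNOVX@2: {G} ∪ {A,C} = {A,C,G} (union, +1)
VX@3: {C} ∪ {G} = {C,G} (union, +1)
OVX@3: {A} ∪ {C,G} = {A,C,G} (union, +1)
NOVX@3: {C} ∩ {A,C,G} = {C} (intersection, +0)
DNOVX@3: {A} ∪ {C} = {A,C} (union, +1)
VX@4: {C} ∩ {C} = {C} (intersection, +0)
OVX@4: {T} ∪ {C} = {C,T} (union, +1)
NOVX@4: {T} ∩ {C,T} = {T} (intersection, +0)
DNOVX@4: {T} ∩ {T} = {T} (intersection, +0)
VX@5: {T} ∪ {G} = {G,T} (union, +1)
OVX@5: {C} ∪ {G,T} = {C,G,T} (union, +1)
NOVX@5: {T} ∩ {C,G,T} = {T} (intersection, +0)
DNOVX@5: {A} ∪ {T} = {A,T} (union, +1)
VX@6: {T} ∪ {A} = {A,T} (union, +1)
OVX@6: {C} ∪ {A,T} = {A,C,T} (union, +1)
NOVX@6: {T} ∩ {A,C,T} = {T} (intersection, +0)
DNOVX@6: {T} ∩ {T} = {T} (intersection, +0)
per-site changes: [2, 3, 2, 3, 1, 3, 2]; total = 16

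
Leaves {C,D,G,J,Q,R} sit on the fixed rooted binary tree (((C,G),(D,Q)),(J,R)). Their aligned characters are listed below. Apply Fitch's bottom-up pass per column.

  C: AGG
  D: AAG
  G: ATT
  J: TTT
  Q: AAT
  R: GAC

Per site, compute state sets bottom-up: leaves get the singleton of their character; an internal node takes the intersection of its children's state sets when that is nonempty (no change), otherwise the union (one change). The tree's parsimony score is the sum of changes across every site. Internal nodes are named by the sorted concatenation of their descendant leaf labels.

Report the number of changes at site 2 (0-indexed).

CG@0: {A} ∩ {A} = {A} (intersection, +0)
DQ@0: {A} ∩ {A} = {A} (intersection, +0)
CDGQ@0: {A} ∩ {A} = {A} (intersection, +0)
JR@0: {T} ∪ {G} = {G,T} (union, +1)
CDGJQR@0: {A} ∪ {G,T} = {A,G,T} (union, +1)
CG@1: {G} ∪ {T} = {G,T} (union, +1)
DQ@1: {A} ∩ {A} = {A} (intersection, +0)
CDGQ@1: {G,T} ∪ {A} = {A,G,T} (union, +1)
JR@1: {T} ∪ {A} = {A,T} (union, +1)
CDGJQR@1: {A,G,T} ∩ {A,T} = {A,T} (intersection, +0)
CG@2: {G} ∪ {T} = {G,T} (union, +1)
DQ@2: {G} ∪ {T} = {G,T} (union, +1)
CDGQ@2: {G,T} ∩ {G,T} = {G,T} (intersection, +0)
JR@2: {T} ∪ {C} = {C,T} (union, +1)
CDGJQR@2: {G,T} ∩ {C,T} = {T} (intersection, +0)
per-site changes: [2, 3, 3]; total = 8

3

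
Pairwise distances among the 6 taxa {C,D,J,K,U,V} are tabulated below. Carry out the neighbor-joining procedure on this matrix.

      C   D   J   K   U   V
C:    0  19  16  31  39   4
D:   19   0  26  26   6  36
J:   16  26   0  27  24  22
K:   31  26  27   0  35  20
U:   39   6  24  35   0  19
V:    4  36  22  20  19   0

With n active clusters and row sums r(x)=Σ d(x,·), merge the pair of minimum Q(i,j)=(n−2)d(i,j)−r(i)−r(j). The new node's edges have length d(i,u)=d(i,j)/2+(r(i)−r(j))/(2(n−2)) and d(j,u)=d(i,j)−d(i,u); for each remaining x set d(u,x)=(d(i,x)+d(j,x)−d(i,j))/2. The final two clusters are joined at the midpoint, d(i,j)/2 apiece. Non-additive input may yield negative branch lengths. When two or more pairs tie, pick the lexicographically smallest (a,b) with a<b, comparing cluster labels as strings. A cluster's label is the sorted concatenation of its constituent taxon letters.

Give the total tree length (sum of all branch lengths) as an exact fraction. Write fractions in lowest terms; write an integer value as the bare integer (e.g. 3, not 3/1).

step 1: merge (D,U) at d=6, Q=-212; branch lengths D→7/4, U→17/4; new cluster DU
  updated: d(C,DU)=26, d(DU,J)=22, d(DU,K)=55/2, d(DU,V)=49/2
step 2: merge (C,V) at d=4, Q=-271/2; branch lengths C→37/12, V→11/12; new cluster CV
  updated: d(CV,DU)=93/4, d(CV,J)=17, d(CV,K)=47/2
step 3: merge (CV,J) at d=17, Q=-383/4; branch lengths CV→127/16, J→145/16; new cluster CJV
  updated: d(CJV,DU)=113/8, d(CJV,K)=67/4
step 4: merge (CJV,DU) at d=113/8, Q=-467/8; branch lengths CJV→27/16, DU→199/16; new cluster CDJUV
  updated: d(CDJUV,K)=241/16
step 5: merge (CDJUV,K) at d=241/16; branch lengths CDJUV→241/32, K→241/32; new cluster CDJKUV
final tree: ((((C:37/12,V:11/12):127/16,J:145/16):27/16,(D:7/4,U:17/4):199/16):241/32,K:241/32)
total length: 899/16

899/16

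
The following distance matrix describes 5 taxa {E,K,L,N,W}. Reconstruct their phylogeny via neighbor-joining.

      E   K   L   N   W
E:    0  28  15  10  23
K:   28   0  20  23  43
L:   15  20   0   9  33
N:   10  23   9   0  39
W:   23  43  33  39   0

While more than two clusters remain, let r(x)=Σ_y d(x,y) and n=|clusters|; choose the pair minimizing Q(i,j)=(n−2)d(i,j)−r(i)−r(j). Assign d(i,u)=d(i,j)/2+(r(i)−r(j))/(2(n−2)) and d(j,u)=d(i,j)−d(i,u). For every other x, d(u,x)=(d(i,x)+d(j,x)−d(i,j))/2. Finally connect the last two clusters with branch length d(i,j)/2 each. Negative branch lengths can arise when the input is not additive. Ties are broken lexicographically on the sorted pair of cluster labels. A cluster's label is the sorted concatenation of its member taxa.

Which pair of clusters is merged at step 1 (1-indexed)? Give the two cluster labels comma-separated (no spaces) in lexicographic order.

iteration 1: select E,W (d=23, Q=-145); attach at lengths (7/6, 131/6); label the merged cluster EW
  updated: d(EW,K)=24, d(EW,L)=25/2, d(EW,N)=13
iteration 2: select EW,K (d=24, Q=-137/2); attach at lengths (61/8, 131/8); label the merged cluster EKW
  updated: d(EKW,L)=17/4, d(EKW,N)=6
iteration 3: select EKW,L (d=17/4, Q=-77/4); attach at lengths (5/8, 29/8); label the merged cluster EKLW
  updated: d(EKLW,N)=43/8
iteration 4: select EKLW,N (d=43/8); attach at lengths (43/16, 43/16); label the merged cluster EKLNW
final tree: ((((E:7/6,W:131/6):61/8,K:131/8):5/8,L:29/8):43/16,N:43/16)
total length: 453/8

E,W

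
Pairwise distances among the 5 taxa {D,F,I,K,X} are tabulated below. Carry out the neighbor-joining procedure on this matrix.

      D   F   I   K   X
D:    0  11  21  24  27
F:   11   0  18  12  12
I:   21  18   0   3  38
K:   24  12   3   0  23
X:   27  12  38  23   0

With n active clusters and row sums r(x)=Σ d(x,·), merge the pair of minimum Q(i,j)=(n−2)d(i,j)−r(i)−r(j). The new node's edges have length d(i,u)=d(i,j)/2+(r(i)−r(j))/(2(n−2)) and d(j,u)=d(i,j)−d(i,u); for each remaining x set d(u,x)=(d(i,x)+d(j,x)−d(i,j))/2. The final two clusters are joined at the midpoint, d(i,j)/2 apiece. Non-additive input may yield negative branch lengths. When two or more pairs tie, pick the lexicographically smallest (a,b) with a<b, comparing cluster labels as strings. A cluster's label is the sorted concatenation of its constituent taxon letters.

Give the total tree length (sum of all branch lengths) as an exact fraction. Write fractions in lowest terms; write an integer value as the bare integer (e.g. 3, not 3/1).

step 1: merge (I,K) at d=3, Q=-133; branch lengths I→9/2, K→-3/2; new cluster IK
  updated: d(D,IK)=21, d(F,IK)=27/2, d(IK,X)=29
step 2: merge (D,IK) at d=21, Q=-161/2; branch lengths D→75/8, IK→93/8; new cluster DIK
  updated: d(DIK,F)=7/4, d(DIK,X)=35/2
step 3: merge (DIK,F) at d=7/4, Q=-125/4; branch lengths DIK→29/8, F→-15/8; new cluster DFIK
  updated: d(DFIK,X)=111/8
step 4: merge (DFIK,X) at d=111/8; branch lengths DFIK→111/16, X→111/16; new cluster DFIKX
final tree: (((D:75/8,(I:9/2,K:-3/2):93/8):29/8,F:-15/8):111/16,X:111/16)
total length: 317/8

317/8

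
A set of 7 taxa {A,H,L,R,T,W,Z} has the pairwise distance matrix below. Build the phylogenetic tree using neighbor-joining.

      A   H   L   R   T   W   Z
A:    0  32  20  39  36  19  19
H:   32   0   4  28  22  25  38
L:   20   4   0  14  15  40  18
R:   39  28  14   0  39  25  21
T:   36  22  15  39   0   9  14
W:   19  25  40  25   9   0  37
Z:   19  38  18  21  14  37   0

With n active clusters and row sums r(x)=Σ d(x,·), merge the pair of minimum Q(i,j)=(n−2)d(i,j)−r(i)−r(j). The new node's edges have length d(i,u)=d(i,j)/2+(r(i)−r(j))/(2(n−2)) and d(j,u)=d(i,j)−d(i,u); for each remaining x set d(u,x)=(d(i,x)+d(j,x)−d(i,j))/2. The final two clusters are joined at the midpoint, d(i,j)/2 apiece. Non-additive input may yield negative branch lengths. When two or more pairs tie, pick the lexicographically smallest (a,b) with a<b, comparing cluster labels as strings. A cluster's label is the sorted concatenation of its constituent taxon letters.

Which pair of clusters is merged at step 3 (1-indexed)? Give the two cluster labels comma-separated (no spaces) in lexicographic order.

HL,R

1. join T+W (d=9, Q=-245) ⇒ TW; edges |T|=5/2, |W|=13/2
  updated: d(A,TW)=23, d(H,TW)=19, d(L,TW)=23, d(R,TW)=55/2, d(TW,Z)=21
2. join H+L (d=4, Q=-184) ⇒ HL; edges |H|=29/4, |L|=-13/4
  updated: d(A,HL)=24, d(HL,R)=19, d(HL,TW)=19, d(HL,Z)=26
3. join HL+R (d=19, Q=-275/2) ⇒ HLR; edges |HL|=77/12, |R|=151/12
  updated: d(A,HLR)=22, d(HLR,TW)=55/4, d(HLR,Z)=14
4. join A+Z (d=19, Q=-80) ⇒ AZ; edges |A|=12, |Z|=7
  updated: d(AZ,HLR)=17/2, d(AZ,TW)=25/2
5. join AZ+HLR (d=17/2, Q=-139/4) ⇒ AHLRZ; edges |AZ|=29/8, |HLR|=39/8
  updated: d(AHLRZ,TW)=71/8
6. join AHLRZ+TW (d=71/8) ⇒ AHLRTWZ; edges |AHLRZ|=71/16, |TW|=71/16
final tree: (((A:12,Z:7):29/8,((H:29/4,L:-13/4):77/12,R:151/12):39/8):71/16,(T:5/2,W:13/2):71/16)
total length: 547/8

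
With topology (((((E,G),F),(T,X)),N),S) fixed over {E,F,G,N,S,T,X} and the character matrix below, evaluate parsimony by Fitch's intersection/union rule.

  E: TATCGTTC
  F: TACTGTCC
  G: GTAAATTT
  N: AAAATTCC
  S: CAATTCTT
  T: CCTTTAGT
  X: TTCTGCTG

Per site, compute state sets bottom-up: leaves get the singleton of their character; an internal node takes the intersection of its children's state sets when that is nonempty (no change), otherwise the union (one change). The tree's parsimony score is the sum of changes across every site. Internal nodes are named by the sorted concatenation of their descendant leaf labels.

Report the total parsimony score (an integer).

27

EG@0: {T} ∪ {G} = {G,T} (union, +1)
EFG@0: {G,T} ∩ {T} = {T} (intersection, +0)
TX@0: {C} ∪ {T} = {C,T} (union, +1)
EFGTX@0: {T} ∩ {C,T} = {T} (intersection, +0)
EFGNTX@0: {T} ∪ {A} = {A,T} (union, +1)
EFGNSTX@0: {A,T} ∪ {C} = {A,C,T} (union, +1)
EG@1: {A} ∪ {T} = {A,T} (union, +1)
EFG@1: {A,T} ∩ {A} = {A} (intersection, +0)
TX@1: {C} ∪ {T} = {C,T} (union, +1)
EFGTX@1: {A} ∪ {C,T} = {A,C,T} (union, +1)
EFGNTX@1: {A,C,T} ∩ {A} = {A} (intersection, +0)
EFGNSTX@1: {A} ∩ {A} = {A} (intersection, +0)
EG@2: {T} ∪ {A} = {A,T} (union, +1)
EFG@2: {A,T} ∪ {C} = {A,C,T} (union, +1)
TX@2: {T} ∪ {C} = {C,T} (union, +1)
EFGTX@2: {A,C,T} ∩ {C,T} = {C,T} (intersection, +0)
EFGNTX@2: {C,T} ∪ {A} = {A,C,T} (union, +1)
EFGNSTX@2: {A,C,T} ∩ {A} = {A} (intersection, +0)
EG@3: {C} ∪ {A} = {A,C} (union, +1)
EFG@3: {A,C} ∪ {T} = {A,C,T} (union, +1)
TX@3: {T} ∩ {T} = {T} (intersection, +0)
EFGTX@3: {A,C,T} ∩ {T} = {T} (intersection, +0)
EFGNTX@3: {T} ∪ {A} = {A,T} (union, +1)
EFGNSTX@3: {A,T} ∩ {T} = {T} (intersection, +0)
EG@4: {G} ∪ {A} = {A,G} (union, +1)
EFG@4: {A,G} ∩ {G} = {G} (intersection, +0)
TX@4: {T} ∪ {G} = {G,T} (union, +1)
EFGTX@4: {G} ∩ {G,T} = {G} (intersection, +0)
EFGNTX@4: {G} ∪ {T} = {G,T} (union, +1)
EFGNSTX@4: {G,T} ∩ {T} = {T} (intersection, +0)
EG@5: {T} ∩ {T} = {T} (intersection, +0)
EFG@5: {T} ∩ {T} = {T} (intersection, +0)
TX@5: {A} ∪ {C} = {A,C} (union, +1)
EFGTX@5: {T} ∪ {A,C} = {A,C,T} (union, +1)
EFGNTX@5: {A,C,T} ∩ {T} = {T} (intersection, +0)
EFGNSTX@5: {T} ∪ {C} = {C,T} (union, +1)
EG@6: {T} ∩ {T} = {T} (intersection, +0)
EFG@6: {T} ∪ {C} = {C,T} (union, +1)
TX@6: {G} ∪ {T} = {G,T} (union, +1)
EFGTX@6: {C,T} ∩ {G,T} = {T} (intersection, +0)
EFGNTX@6: {T} ∪ {C} = {C,T} (union, +1)
EFGNSTX@6: {C,T} ∩ {T} = {T} (intersection, +0)
EG@7: {C} ∪ {T} = {C,T} (union, +1)
EFG@7: {C,T} ∩ {C} = {C} (intersection, +0)
TX@7: {T} ∪ {G} = {G,T} (union, +1)
EFGTX@7: {C} ∪ {G,T} = {C,G,T} (union, +1)
EFGNTX@7: {C,G,T} ∩ {C} = {C} (intersection, +0)
EFGNSTX@7: {C} ∪ {T} = {C,T} (union, +1)
per-site changes: [4, 3, 4, 3, 3, 3, 3, 4]; total = 27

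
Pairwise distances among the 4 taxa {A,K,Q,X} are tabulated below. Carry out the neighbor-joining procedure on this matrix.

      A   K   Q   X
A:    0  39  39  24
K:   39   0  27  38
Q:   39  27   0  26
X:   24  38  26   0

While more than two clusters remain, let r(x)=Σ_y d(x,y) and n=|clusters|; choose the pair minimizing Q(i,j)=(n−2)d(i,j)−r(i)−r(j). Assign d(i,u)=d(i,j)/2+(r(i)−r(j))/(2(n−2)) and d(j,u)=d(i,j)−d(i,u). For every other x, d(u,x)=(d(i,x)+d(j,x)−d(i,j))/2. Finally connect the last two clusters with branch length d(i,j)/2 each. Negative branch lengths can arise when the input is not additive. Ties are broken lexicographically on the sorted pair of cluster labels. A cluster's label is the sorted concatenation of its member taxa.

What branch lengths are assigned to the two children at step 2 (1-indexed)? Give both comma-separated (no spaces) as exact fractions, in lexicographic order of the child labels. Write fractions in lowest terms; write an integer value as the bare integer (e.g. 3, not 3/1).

step 1: merge (A,X) at d=24, Q=-142; branch lengths A→31/2, X→17/2; new cluster AX
  updated: d(AX,K)=53/2, d(AX,Q)=41/2
step 2: merge (AX,K) at d=53/2, Q=-74; branch lengths AX→10, K→33/2; new cluster AKX
  updated: d(AKX,Q)=21/2
step 3: merge (AKX,Q) at d=21/2; branch lengths AKX→21/4, Q→21/4; new cluster AKQX
final tree: (((A:31/2,X:17/2):10,K:33/2):21/4,Q:21/4)
total length: 61

10,33/2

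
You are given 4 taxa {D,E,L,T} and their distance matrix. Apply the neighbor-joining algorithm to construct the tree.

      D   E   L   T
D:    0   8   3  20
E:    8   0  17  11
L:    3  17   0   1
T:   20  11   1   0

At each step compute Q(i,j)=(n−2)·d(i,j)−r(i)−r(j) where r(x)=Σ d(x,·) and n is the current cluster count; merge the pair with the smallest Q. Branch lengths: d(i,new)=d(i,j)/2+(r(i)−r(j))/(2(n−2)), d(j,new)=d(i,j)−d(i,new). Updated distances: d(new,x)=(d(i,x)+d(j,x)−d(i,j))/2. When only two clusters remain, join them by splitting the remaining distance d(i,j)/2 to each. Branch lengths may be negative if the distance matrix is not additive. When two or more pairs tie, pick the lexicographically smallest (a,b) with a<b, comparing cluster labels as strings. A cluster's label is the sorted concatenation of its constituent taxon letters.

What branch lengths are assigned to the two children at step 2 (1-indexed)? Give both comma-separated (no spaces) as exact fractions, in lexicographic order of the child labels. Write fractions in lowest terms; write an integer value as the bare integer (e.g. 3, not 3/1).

1. join D+E (d=8, Q=-51) ⇒ DE; edges |D|=11/4, |E|=21/4
  updated: d(DE,L)=6, d(DE,T)=23/2
2. join DE+L (d=6, Q=-37/2) ⇒ DEL; edges |DE|=33/4, |L|=-9/4
  updated: d(DEL,T)=13/4
3. join DEL+T (d=13/4) ⇒ DELT; edges |DEL|=13/8, |T|=13/8
final tree: (((D:11/4,E:21/4):33/4,L:-9/4):13/8,T:13/8)
total length: 69/4

33/4,-9/4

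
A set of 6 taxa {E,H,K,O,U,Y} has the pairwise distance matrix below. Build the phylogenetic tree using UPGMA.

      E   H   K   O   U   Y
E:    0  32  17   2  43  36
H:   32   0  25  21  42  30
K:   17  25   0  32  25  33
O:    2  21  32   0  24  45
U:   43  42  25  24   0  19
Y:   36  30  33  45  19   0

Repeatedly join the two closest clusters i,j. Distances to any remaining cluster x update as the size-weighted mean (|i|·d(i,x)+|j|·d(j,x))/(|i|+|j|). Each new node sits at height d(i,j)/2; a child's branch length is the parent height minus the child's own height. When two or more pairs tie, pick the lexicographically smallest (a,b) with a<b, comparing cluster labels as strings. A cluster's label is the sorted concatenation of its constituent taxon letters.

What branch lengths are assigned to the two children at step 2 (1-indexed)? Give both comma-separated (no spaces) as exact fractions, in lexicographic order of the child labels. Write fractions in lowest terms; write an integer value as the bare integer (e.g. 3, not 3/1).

1. join E+O (d=2) ⇒ EO; edges |E|=1, |O|=1
  updated: d(EO,H)=53/2, d(EO,K)=49/2, d(EO,U)=67/2, d(EO,Y)=81/2
2. join U+Y (d=19) ⇒ UY; edges |U|=19/2, |Y|=19/2
  updated: d(EO,UY)=37, d(H,UY)=36, d(K,UY)=29
3. join EO+K (d=49/2) ⇒ EKO; edges |EO|=45/4, |K|=49/4
  updated: d(EKO,H)=26, d(EKO,UY)=103/3
4. join EKO+H (d=26) ⇒ EHKO; edges |EKO|=3/4, |H|=13
  updated: d(EHKO,UY)=139/4
5. join EHKO+UY (d=139/4) ⇒ EHKOUY; edges |EHKO|=35/8, |UY|=63/8
final tree: ((((E:1,O:1):45/4,K:49/4):3/4,H:13):35/8,(U:19/2,Y:19/2):63/8)
total length: 141/2

19/2,19/2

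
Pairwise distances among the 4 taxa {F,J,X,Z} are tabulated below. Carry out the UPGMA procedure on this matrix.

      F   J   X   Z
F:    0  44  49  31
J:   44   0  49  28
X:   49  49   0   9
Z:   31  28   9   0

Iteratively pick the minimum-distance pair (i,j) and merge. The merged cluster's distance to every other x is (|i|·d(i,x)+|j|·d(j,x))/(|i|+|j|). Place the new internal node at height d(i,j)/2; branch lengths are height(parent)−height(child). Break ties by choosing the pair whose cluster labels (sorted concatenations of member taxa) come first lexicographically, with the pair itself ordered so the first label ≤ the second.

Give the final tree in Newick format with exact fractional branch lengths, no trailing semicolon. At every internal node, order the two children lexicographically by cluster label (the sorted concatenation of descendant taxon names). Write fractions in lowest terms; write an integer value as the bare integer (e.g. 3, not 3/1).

(F:62/3,(J:77/4,(X:9/2,Z:9/2):59/4):17/12)

1. join X+Z (d=9) ⇒ XZ; edges |X|=9/2, |Z|=9/2
  updated: d(F,XZ)=40, d(J,XZ)=77/2
2. join J+XZ (d=77/2) ⇒ JXZ; edges |J|=77/4, |XZ|=59/4
  updated: d(F,JXZ)=124/3
3. join F+JXZ (d=124/3) ⇒ FJXZ; edges |F|=62/3, |JXZ|=17/12
final tree: (F:62/3,(J:77/4,(X:9/2,Z:9/2):59/4):17/12)
total length: 781/12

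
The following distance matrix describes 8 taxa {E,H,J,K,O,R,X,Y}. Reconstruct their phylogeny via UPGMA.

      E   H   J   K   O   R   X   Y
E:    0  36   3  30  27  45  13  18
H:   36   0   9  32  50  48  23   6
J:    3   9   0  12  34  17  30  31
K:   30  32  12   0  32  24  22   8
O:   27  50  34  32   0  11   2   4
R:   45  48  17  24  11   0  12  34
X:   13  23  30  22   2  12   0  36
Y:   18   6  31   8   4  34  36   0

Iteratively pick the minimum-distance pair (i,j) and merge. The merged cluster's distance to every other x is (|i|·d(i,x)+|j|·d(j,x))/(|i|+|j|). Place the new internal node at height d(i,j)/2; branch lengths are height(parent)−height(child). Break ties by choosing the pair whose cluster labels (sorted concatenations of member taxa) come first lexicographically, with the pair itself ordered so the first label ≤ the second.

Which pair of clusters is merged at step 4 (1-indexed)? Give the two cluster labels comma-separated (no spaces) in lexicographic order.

OX,R

step 1: merge (O,X) at d=2; branch lengths O→1, X→1; new cluster OX
  updated: d(E,OX)=20, d(H,OX)=73/2, d(J,OX)=32, d(K,OX)=27, d(OX,R)=23/2, d(OX,Y)=20
step 2: merge (E,J) at d=3; branch lengths E→3/2, J→3/2; new cluster EJ
  updated: d(EJ,H)=45/2, d(EJ,K)=21, d(EJ,OX)=26, d(EJ,R)=31, d(EJ,Y)=49/2
step 3: merge (H,Y) at d=6; branch lengths H→3, Y→3; new cluster HY
  updated: d(EJ,HY)=47/2, d(HY,K)=20, d(HY,OX)=113/4, d(HY,R)=41
step 4: merge (OX,R) at d=23/2; branch lengths OX→19/4, R→23/4; new cluster ORX
  updated: d(EJ,ORX)=83/3, d(HY,ORX)=65/2, d(K,ORX)=26
step 5: merge (HY,K) at d=20; branch lengths HY→7, K→10; new cluster HKY
  updated: d(EJ,HKY)=68/3, d(HKY,ORX)=91/3
step 6: merge (EJ,HKY) at d=68/3; branch lengths EJ→59/6, HKY→4/3; new cluster EHJKY
  updated: d(EHJKY,ORX)=439/15
step 7: merge (EHJKY,ORX) at d=439/15; branch lengths EHJKY→33/10, ORX→533/60; new cluster EHJKORXY
final tree: (((E:3/2,J:3/2):59/6,((H:3,Y:3):7,K:10):4/3):33/10,((O:1,X:1):19/4,R:23/4):533/60)
total length: 1237/20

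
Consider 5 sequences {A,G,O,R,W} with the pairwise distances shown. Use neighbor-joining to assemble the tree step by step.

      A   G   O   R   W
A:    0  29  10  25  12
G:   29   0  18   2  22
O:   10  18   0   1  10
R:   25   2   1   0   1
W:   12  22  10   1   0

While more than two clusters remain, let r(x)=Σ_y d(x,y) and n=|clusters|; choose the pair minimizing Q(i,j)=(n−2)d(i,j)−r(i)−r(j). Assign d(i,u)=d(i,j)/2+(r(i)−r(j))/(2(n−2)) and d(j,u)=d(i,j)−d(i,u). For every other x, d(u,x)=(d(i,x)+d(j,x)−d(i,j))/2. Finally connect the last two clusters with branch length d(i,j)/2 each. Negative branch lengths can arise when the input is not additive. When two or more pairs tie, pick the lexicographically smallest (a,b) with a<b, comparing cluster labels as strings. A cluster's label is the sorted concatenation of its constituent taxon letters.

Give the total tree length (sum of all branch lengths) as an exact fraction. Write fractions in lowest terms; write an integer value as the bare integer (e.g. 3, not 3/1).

1. join G+R (d=2, Q=-94) ⇒ GR; edges |G|=8, |R|=-6
  updated: d(A,GR)=26, d(GR,O)=17/2, d(GR,W)=21/2
2. join A+O (d=10, Q=-113/2) ⇒ AO; edges |A|=79/8, |O|=1/8
  updated: d(AO,GR)=49/4, d(AO,W)=6
3. join AO+GR (d=49/4, Q=-115/4) ⇒ AGOR; edges |AO|=31/8, |GR|=67/8
  updated: d(AGOR,W)=17/8
4. join AGOR+W (d=17/8) ⇒ AGORW; edges |AGOR|=17/16, |W|=17/16
final tree: (((A:79/8,O:1/8):31/8,(G:8,R:-6):67/8):17/16,W:17/16)
total length: 211/8

211/8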